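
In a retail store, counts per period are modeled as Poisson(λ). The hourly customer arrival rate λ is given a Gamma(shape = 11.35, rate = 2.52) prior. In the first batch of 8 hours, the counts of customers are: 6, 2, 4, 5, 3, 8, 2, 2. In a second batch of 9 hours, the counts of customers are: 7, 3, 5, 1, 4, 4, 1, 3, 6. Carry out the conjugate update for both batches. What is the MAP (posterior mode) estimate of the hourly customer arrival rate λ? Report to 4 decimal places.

3.9114

With a Gamma(shape α, rate β) prior, the Poisson likelihood is conjugate: the posterior is Gamma(α + ΣXᵢ, β + n).
Batch 1: sum of counts S = 32 over n = 8 hours.
After batch 1: Gamma(α+S, β+n) = Gamma(11.35+32, 2.52+8) = Gamma(43.35, 10.52).
Batch 2: sum of counts S = 34 over n = 9 hours.
After batch 2: Gamma(α+S, β+n) = Gamma(43.35+34, 10.52+9) = Gamma(77.35, 19.52).
Mode of Gamma(α,β) for α≥1 is (α−1)/β = 76.35/19.52 = 3.9114.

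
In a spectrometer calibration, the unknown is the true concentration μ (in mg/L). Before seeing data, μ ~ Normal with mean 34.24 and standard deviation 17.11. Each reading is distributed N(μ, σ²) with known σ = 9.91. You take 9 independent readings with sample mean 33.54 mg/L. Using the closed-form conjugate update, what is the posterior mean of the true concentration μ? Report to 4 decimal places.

For Normal data with known variance σ², a Normal(μ₀, σ₀²) prior on μ is conjugate. Posterior precision = 1/σ₀² + n/σ²; posterior mean is the precision-weighted average of μ₀ and x̄.
n·x̄ = 9·33.54 = 301.86.
σ₀² = 17.11² = 292.7521, σ² = 9.91² = 98.2081; σ² + n·σ₀² = 98.2081 + 9·292.7521 = 2732.977.
Posterior mean = (μ₀/σ₀² + n·x̄/σ²)/(1/σ₀² + n/σ²) = (σ²·μ₀ + σ₀²·n·x̄)/(σ² + n·σ₀²) = (98.2081·34.24 + 292.7521·301.86)/2732.977 = 91732.79425/2732.977 = 33.5652.

33.5652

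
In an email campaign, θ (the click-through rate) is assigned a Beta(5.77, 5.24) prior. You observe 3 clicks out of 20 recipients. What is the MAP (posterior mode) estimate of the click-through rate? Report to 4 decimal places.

The Beta prior is conjugate to a Binomial/Bernoulli likelihood; the update adds successes to α and failures to β.
Posterior: Beta(α+k, β+n−k) = Beta(5.77+3, 5.24+17) = Beta(8.77, 22.24).
Mode of Beta(a,b) for a,b>1 is (a−1)/(a+b−2) = 7.77/29.01 = 0.2678.

0.2678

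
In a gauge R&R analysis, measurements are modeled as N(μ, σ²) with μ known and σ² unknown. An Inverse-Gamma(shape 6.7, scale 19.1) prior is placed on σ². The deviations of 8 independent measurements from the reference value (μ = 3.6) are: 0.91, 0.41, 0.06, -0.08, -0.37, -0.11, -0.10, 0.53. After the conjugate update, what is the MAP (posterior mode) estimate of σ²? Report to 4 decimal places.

1.6943

With known mean μ and an Inverse-Gamma(α, β) prior on σ², the Normal likelihood is conjugate: posterior is Inv-Gamma(α + n/2, β + Σ(xᵢ−μ)²/2).
Σ(xᵢ−μ)² = (0.91)² + (0.41)² + (0.06)² + (-0.08)² + (-0.37)² + (-0.11)² + (-0.10)² + (0.53)² = 1.4461.
Posterior: Inv-Gamma(6.7 + 8/2, 19.1 + 1.4461/2) = Inv-Gamma(10.70, 19.82305).
Mode = β/(α+1) = 19.82305/11.70 = 1.6943.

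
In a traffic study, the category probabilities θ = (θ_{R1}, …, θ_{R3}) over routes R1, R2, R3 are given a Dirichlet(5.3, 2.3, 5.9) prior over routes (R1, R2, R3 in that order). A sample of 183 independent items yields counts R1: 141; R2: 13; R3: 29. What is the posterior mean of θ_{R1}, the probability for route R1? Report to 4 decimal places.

0.7445

The Dirichlet prior is conjugate to the Multinomial likelihood: each posterior αⱼ = prior αⱼ + observed count nⱼ.
Posterior concentration: (146.3, 15.3, 34.9), total = 196.5.
E[θ_{R1}|data] = α_{R1}/Σα = 146.3/196.5 = 0.7445.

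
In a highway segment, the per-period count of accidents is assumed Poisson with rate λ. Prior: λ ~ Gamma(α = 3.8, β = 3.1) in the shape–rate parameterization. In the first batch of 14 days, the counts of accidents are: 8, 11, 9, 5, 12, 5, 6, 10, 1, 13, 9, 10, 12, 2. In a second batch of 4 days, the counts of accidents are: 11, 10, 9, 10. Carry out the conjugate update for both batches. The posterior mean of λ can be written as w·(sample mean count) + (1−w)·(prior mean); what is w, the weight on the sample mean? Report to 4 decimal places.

0.8531

With a Gamma(shape α, rate β) prior, the Poisson likelihood is conjugate: the posterior is Gamma(α + ΣXᵢ, β + n).
Total number of days: n = 14 + 4 = 18.
Posterior mean = (α₀+S)/(β₀+n) = [n/(β₀+n)]·(S/n) + [β₀/(β₀+n)]·(α₀/β₀), so only n and β₀ enter the weight.
Weight on data w = n/(β₀+n) = 18/(3.1+18) = 18/21.1 = 0.8531.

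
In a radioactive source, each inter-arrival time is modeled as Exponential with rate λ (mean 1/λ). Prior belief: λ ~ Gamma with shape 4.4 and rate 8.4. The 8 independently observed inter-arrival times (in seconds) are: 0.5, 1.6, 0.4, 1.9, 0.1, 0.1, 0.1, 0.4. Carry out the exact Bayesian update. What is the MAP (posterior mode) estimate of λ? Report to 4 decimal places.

0.8444

With a Gamma(shape α, rate β) prior on the exponential rate λ, the posterior after n observations with total T = Σxᵢ is Gamma(α+n, β+T).
Sum of observations T = 5.1 seconds; n = 8.
Posterior: Gamma(4.4+8, 8.4+5.1) = Gamma(12.4, 13.5).
Mode = (α−1)/β = 0.8444.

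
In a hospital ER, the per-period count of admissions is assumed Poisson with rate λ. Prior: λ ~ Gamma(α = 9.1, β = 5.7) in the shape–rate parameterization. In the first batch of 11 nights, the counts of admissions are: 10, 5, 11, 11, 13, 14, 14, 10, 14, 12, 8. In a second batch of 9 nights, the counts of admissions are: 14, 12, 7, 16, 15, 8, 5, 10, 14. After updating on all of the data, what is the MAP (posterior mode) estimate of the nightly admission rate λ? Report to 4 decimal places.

8.9922

With a Gamma(shape α, rate β) prior, the Poisson likelihood is conjugate: the posterior is Gamma(α + ΣXᵢ, β + n).
Batch 1: sum of counts S = 122 over n = 11 nights.
After batch 1: Gamma(α+S, β+n) = Gamma(9.1+122, 5.7+11) = Gamma(131.1, 16.7).
Batch 2: sum of counts S = 101 over n = 9 nights.
After batch 2: Gamma(α+S, β+n) = Gamma(131.1+101, 16.7+9) = Gamma(232.1, 25.7).
Mode of Gamma(α,β) for α≥1 is (α−1)/β = 231.1/25.7 = 8.9922.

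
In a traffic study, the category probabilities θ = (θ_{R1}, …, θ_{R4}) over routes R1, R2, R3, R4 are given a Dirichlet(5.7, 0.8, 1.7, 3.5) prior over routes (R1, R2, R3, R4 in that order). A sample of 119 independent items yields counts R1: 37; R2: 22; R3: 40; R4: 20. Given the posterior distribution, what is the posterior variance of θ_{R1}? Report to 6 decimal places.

The Dirichlet prior is conjugate to the Multinomial likelihood: each posterior αⱼ = prior αⱼ + observed count nⱼ.
Posterior concentration: (42.7, 22.8, 41.7, 23.5), total = 130.7.
Var[θ_j] = α_j(Σα−α_j)/((Σα)²(Σα+1)) = 42.7·88.0/(130.7²·131.7) = 0.001670.

0.001670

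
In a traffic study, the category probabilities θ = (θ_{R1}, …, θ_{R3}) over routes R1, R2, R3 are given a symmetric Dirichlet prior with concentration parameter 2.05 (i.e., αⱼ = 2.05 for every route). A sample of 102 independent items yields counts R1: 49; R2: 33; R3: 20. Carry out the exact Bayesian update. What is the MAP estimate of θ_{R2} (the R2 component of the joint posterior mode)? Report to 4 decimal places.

The Dirichlet prior is conjugate to the Multinomial likelihood: each posterior αⱼ = prior αⱼ + observed count nⱼ.
Posterior concentration: (51.05, 35.05, 22.05), total = 108.15.
Joint mode component: (α_{R2}−1)/(Σα−K) = 34.05/105.15 = 0.3238.

0.3238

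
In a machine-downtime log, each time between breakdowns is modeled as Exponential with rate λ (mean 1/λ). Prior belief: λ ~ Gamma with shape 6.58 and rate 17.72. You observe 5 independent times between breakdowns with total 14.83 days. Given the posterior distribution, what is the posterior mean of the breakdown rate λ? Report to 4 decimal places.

0.3558

With a Gamma(shape α, rate β) prior on the exponential rate λ, the posterior after n observations with total T = Σxᵢ is Gamma(α+n, β+T).
Posterior: Gamma(6.58+5, 17.72+14.83) = Gamma(11.58, 32.55).
Posterior mean of λ = α/β = 11.58/32.55 = 0.3558.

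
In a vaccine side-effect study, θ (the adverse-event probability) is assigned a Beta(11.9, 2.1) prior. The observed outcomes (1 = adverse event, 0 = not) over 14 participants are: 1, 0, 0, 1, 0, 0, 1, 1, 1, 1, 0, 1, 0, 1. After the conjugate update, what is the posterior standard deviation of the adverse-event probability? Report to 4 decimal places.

0.0842

The Beta prior is conjugate to a Binomial/Bernoulli likelihood; the update adds successes to α and failures to β.
Posterior: Beta(α+k, β+n−k) = Beta(11.9+8, 2.1+6) = Beta(19.9, 8.1).
Var = αβ/((α+β)²(α+β+1)) = 19.9·8.1/(28.0²·29.0) = 0.00708964; SD = √0.00708964 = 0.0842.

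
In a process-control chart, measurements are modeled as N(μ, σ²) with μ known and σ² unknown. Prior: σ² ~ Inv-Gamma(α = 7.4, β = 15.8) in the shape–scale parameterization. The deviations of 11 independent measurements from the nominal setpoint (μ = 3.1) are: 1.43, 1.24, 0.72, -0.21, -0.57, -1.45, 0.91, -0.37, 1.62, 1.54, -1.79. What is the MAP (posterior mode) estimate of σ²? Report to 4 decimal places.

1.7028

With known mean μ and an Inverse-Gamma(α, β) prior on σ², the Normal likelihood is conjugate: posterior is Inv-Gamma(α + n/2, β + Σ(xᵢ−μ)²/2).
Σ(xᵢ−μ)² = (1.43)² + (1.24)² + (0.72)² + (-0.21)² + (-0.57)² + (-1.45)² + (0.91)² + (-0.37)² + (1.62)² + (1.54)² + (-1.79)² = 15.7375.
Posterior: Inv-Gamma(7.4 + 11/2, 15.8 + 15.7375/2) = Inv-Gamma(12.90, 23.66875).
Mode = β/(α+1) = 23.66875/13.90 = 1.7028.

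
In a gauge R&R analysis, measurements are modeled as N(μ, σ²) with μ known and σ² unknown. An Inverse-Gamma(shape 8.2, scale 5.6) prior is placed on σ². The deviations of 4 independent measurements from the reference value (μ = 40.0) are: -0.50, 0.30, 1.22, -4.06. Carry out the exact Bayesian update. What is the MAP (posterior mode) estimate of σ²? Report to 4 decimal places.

With known mean μ and an Inverse-Gamma(α, β) prior on σ², the Normal likelihood is conjugate: posterior is Inv-Gamma(α + n/2, β + Σ(xᵢ−μ)²/2).
Σ(xᵢ−μ)² = (-0.50)² + (0.30)² + (1.22)² + (-4.06)² = 18.3120.
Posterior: Inv-Gamma(8.2 + 4/2, 5.6 + 18.3120/2) = Inv-Gamma(10.20, 14.75600).
Mode = β/(α+1) = 14.75600/11.20 = 1.3175.

1.3175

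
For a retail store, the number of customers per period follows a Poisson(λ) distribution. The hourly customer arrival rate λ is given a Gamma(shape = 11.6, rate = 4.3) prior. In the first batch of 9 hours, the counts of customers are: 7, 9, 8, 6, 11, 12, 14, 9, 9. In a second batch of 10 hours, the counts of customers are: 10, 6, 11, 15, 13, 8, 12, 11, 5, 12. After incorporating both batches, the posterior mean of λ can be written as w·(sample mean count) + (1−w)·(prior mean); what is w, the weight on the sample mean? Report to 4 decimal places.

With a Gamma(shape α, rate β) prior, the Poisson likelihood is conjugate: the posterior is Gamma(α + ΣXᵢ, β + n).
Total number of hours: n = 9 + 10 = 19.
Posterior mean = (α₀+S)/(β₀+n) = [n/(β₀+n)]·(S/n) + [β₀/(β₀+n)]·(α₀/β₀), so only n and β₀ enter the weight.
Weight on data w = n/(β₀+n) = 19/(4.3+19) = 19/23.3 = 0.8155.

0.8155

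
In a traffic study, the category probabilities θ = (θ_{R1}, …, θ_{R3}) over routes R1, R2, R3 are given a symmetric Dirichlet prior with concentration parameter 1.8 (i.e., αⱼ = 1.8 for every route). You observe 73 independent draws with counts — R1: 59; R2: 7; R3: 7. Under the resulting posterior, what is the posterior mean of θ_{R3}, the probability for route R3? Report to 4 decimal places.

0.1122

The Dirichlet prior is conjugate to the Multinomial likelihood: each posterior αⱼ = prior αⱼ + observed count nⱼ.
Posterior concentration: (60.8, 8.8, 8.8), total = 78.4.
E[θ_{R3}|data] = α_{R3}/Σα = 8.8/78.4 = 0.1122.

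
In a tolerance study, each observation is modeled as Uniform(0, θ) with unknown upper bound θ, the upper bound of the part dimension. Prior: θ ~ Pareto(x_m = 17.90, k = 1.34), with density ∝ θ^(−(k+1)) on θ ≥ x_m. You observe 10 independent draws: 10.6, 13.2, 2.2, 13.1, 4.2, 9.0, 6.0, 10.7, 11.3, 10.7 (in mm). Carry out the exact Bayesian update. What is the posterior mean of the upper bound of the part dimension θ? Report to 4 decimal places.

A Pareto(scale x_m, shape k) prior on the upper bound θ of Uniform(0, θ) is conjugate: posterior is Pareto(max(x_m, max xᵢ), k + n).
Sample maximum = 13.2; prior scale x_m = 17.90 → posterior scale = max = 17.90.
Posterior shape = 1.34 + 10 = 11.34.
E[θ|data] = k·x_m/(k−1) = 11.34·17.90/10.34 = 19.6311.

19.6311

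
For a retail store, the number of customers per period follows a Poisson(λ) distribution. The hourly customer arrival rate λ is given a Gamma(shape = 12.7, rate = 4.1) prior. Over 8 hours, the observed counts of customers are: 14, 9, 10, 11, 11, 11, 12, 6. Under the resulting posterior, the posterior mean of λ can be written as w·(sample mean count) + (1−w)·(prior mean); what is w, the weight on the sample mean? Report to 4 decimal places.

0.6612

With a Gamma(shape α, rate β) prior, the Poisson likelihood is conjugate: the posterior is Gamma(α + ΣXᵢ, β + n).
Posterior mean = (α₀+S)/(β₀+n) = [n/(β₀+n)]·(S/n) + [β₀/(β₀+n)]·(α₀/β₀), so only n and β₀ enter the weight.
Weight on data w = n/(β₀+n) = 8/(4.1+8) = 8/12.1 = 0.6612.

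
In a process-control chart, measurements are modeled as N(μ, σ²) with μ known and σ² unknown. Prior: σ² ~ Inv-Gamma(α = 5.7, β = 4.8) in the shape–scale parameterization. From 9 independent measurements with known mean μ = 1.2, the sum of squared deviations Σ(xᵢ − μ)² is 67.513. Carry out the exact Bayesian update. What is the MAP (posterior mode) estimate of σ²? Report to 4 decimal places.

3.4425

With known mean μ and an Inverse-Gamma(α, β) prior on σ², the Normal likelihood is conjugate: posterior is Inv-Gamma(α + n/2, β + Σ(xᵢ−μ)²/2).
Posterior: Inv-Gamma(5.7 + 9/2, 4.8 + 67.513/2) = Inv-Gamma(10.20, 38.5565).
Mode = β/(α+1) = 38.5565/11.20 = 3.4425.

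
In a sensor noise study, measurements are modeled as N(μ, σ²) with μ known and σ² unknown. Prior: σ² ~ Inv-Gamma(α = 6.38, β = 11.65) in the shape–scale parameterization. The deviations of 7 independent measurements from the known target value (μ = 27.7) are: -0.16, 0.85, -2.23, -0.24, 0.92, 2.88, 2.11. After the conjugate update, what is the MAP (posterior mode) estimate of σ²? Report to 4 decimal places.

With known mean μ and an Inverse-Gamma(α, β) prior on σ², the Normal likelihood is conjugate: posterior is Inv-Gamma(α + n/2, β + Σ(xᵢ−μ)²/2).
Σ(xᵢ−μ)² = (-0.16)² + (0.85)² + (-2.23)² + (-0.24)² + (0.92)² + (2.88)² + (2.11)² = 19.3715.
Posterior: Inv-Gamma(6.38 + 7/2, 11.65 + 19.3715/2) = Inv-Gamma(9.88, 21.33575).
Mode = β/(α+1) = 21.33575/10.88 = 1.9610.

1.9610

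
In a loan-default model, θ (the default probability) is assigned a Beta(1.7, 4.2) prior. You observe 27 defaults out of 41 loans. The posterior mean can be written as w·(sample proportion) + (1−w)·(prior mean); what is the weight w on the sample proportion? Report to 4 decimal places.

0.8742

The Beta prior is conjugate to a Binomial/Bernoulli likelihood; the update adds successes to α and failures to β.
Posterior mean = (α₀+k)/(α₀+β₀+n) = [n/(α₀+β₀+n)]·(k/n) + [(α₀+β₀)/(α₀+β₀+n)]·α₀/(α₀+β₀), so only n and the prior enter the weight.
The weight on the data is w = n/(α₀+β₀+n) = 41/(1.7+4.2+41) = 41/46.9 = 0.8742.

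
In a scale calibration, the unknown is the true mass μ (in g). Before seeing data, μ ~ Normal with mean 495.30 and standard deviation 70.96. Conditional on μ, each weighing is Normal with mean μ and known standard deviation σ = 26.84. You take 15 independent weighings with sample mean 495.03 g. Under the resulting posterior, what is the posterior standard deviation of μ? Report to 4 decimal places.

For Normal data with known variance σ², a Normal(μ₀, σ₀²) prior on μ is conjugate. Posterior precision = 1/σ₀² + n/σ²; posterior mean is the precision-weighted average of μ₀ and x̄.
σ₀² = 70.96² = 5035.3216, σ² = 26.84² = 720.3856; σ² + n·σ₀² = 720.3856 + 15·5035.3216 = 76250.2096.
Posterior precision = 1/σ₀² + n/σ² = 1/5035.3216 + 15/720.3856 = (σ² + n·σ₀²)/(σ₀²σ²) = 76250.2096/(5035.3216·720.3856); posterior variance σₙ² = σ₀²σ²/(σ² + n·σ₀²) = 5035.3216·720.3856/76250.2096 = 47.571976.
Posterior SD = √σₙ² = √(5035.3216·720.3856/76250.2096) = 6.8972.

6.8972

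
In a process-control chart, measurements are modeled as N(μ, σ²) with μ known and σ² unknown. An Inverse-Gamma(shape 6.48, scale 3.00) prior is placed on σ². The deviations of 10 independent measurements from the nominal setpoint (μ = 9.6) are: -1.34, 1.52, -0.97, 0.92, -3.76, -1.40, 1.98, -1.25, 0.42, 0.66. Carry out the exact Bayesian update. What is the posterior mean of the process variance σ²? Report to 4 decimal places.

1.6262

With known mean μ and an Inverse-Gamma(α, β) prior on σ², the Normal likelihood is conjugate: posterior is Inv-Gamma(α + n/2, β + Σ(xᵢ−μ)²/2).
Σ(xᵢ−μ)² = (-1.34)² + (1.52)² + (-0.97)² + (0.92)² + (-3.76)² + (-1.40)² + (1.98)² + (-1.25)² + (0.42)² + (0.66)² = 28.0858.
Posterior: Inv-Gamma(6.48 + 10/2, 3.00 + 28.0858/2) = Inv-Gamma(11.48, 17.04290).
E[σ²|data] = β/(α−1) = 17.04290/10.48 = 1.6262.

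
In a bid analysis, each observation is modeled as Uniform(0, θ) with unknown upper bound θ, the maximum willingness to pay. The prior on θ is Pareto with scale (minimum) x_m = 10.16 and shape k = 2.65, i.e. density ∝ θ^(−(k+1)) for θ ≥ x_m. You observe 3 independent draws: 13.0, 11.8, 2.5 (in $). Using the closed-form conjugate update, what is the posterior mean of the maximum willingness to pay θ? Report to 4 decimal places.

15.7957

A Pareto(scale x_m, shape k) prior on the upper bound θ of Uniform(0, θ) is conjugate: posterior is Pareto(max(x_m, max xᵢ), k + n).
Sample maximum = 13.0; prior scale x_m = 10.16 → posterior scale = max = 13.00.
Posterior shape = 2.65 + 3 = 5.65.
E[θ|data] = k·x_m/(k−1) = 5.65·13.00/4.65 = 15.7957.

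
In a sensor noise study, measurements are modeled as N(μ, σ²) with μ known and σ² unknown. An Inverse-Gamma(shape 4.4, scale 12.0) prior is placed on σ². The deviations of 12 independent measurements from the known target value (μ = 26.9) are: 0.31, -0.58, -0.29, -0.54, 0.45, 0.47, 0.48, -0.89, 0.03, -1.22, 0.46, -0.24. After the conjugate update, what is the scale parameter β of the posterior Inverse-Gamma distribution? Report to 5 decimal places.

14.00630

With known mean μ and an Inverse-Gamma(α, β) prior on σ², the Normal likelihood is conjugate: posterior is Inv-Gamma(α + n/2, β + Σ(xᵢ−μ)²/2).
Σ(xᵢ−μ)² = (0.31)² + (-0.58)² + (-0.29)² + (-0.54)² + (0.45)² + (0.47)² + (0.48)² + (-0.89)² + (0.03)² + (-1.22)² + (0.46)² + (-0.24)² = 4.0126.
Posterior: Inv-Gamma(4.4 + 12/2, 12.0 + 4.0126/2) = Inv-Gamma(10.40, 14.00630).
Posterior β = 14.00630.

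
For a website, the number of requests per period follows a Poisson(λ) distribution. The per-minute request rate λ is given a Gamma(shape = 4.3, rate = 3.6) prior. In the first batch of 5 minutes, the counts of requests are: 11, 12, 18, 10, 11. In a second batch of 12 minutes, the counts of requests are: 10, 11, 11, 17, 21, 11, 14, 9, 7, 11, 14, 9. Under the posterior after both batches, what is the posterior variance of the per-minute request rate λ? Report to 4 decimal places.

With a Gamma(shape α, rate β) prior, the Poisson likelihood is conjugate: the posterior is Gamma(α + ΣXᵢ, β + n).
Batch 1: sum of counts S = 62 over n = 5 minutes.
After batch 1: Gamma(α+S, β+n) = Gamma(4.3+62, 3.6+5) = Gamma(66.3, 8.6).
Batch 2: sum of counts S = 145 over n = 12 minutes.
After batch 2: Gamma(α+S, β+n) = Gamma(66.3+145, 8.6+12) = Gamma(211.3, 20.6).
Var = α/β² = 211.3/20.6² = 0.4979.

0.4979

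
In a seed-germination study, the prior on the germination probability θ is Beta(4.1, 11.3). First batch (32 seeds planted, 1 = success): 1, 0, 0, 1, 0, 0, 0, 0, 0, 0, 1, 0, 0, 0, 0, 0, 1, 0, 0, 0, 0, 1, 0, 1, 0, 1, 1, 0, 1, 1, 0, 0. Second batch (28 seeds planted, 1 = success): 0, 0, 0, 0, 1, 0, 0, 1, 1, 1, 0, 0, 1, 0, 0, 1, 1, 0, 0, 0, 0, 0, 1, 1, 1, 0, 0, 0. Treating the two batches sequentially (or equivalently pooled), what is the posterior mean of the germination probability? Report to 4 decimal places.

0.3196

The Beta prior is conjugate to a Binomial/Bernoulli likelihood; the update adds successes to α and failures to β.
After batch 1: Beta(4.1+10, 11.3+22) = Beta(14.1, 33.3).
After batch 2: Beta(14.1+10, 33.3+18) = Beta(24.1, 51.3).
Posterior mean = α/(α+β) = 24.1/75.4 = 0.3196.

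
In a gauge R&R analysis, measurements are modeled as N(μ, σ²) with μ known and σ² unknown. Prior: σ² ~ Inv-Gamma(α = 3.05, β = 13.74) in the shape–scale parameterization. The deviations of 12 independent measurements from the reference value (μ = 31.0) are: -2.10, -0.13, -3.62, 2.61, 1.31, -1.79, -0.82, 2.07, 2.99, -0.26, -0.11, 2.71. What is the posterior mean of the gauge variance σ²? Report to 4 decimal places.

With known mean μ and an Inverse-Gamma(α, β) prior on σ², the Normal likelihood is conjugate: posterior is Inv-Gamma(α + n/2, β + Σ(xᵢ−μ)²/2).
Σ(xᵢ−μ)² = (-2.10)² + (-0.13)² + (-3.62)² + (2.61)² + (1.31)² + (-1.79)² + (-0.82)² + (2.07)² + (2.99)² + (-0.26)² + (-0.11)² + (2.71)² = 50.5848.
Posterior: Inv-Gamma(3.05 + 12/2, 13.74 + 50.5848/2) = Inv-Gamma(9.05, 39.03240).
E[σ²|data] = β/(α−1) = 39.03240/8.05 = 4.8487.

4.8487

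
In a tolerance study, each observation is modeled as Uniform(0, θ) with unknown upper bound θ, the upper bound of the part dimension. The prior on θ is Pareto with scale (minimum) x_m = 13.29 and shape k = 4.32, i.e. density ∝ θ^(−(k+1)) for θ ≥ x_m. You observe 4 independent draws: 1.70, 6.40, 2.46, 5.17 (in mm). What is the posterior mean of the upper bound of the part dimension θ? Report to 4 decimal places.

A Pareto(scale x_m, shape k) prior on the upper bound θ of Uniform(0, θ) is conjugate: posterior is Pareto(max(x_m, max xᵢ), k + n).
Sample maximum = 6.40; prior scale x_m = 13.29 → posterior scale = max = 13.29.
Posterior shape = 4.32 + 4 = 8.32.
E[θ|data] = k·x_m/(k−1) = 8.32·13.29/7.32 = 15.1056.

15.1056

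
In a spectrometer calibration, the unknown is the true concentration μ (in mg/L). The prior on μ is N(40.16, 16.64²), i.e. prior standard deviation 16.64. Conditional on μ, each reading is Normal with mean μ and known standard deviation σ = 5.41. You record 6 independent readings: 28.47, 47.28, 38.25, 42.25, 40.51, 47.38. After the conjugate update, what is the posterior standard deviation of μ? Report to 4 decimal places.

For Normal data with known variance σ², a Normal(μ₀, σ₀²) prior on μ is conjugate. Posterior precision = 1/σ₀² + n/σ²; posterior mean is the precision-weighted average of μ₀ and x̄.
σ₀² = 16.64² = 276.8896, σ² = 5.41² = 29.2681; σ² + n·σ₀² = 29.2681 + 6·276.8896 = 1690.6057.
Posterior precision = 1/σ₀² + n/σ² = 1/276.8896 + 6/29.2681 = (σ² + n·σ₀²)/(σ₀²σ²) = 1690.6057/(276.8896·29.2681); posterior variance σₙ² = σ₀²σ²/(σ² + n·σ₀²) = 276.8896·29.2681/1690.6057 = 4.793567.
Posterior SD = √σₙ² = √(276.8896·29.2681/1690.6057) = 2.1894.

2.1894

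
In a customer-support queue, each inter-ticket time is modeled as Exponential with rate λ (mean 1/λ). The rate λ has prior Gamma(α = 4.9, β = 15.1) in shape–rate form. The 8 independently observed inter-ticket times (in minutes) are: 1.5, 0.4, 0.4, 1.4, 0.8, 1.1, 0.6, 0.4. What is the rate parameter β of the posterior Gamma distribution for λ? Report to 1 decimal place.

With a Gamma(shape α, rate β) prior on the exponential rate λ, the posterior after n observations with total T = Σxᵢ is Gamma(α+n, β+T).
Sum of observations T = 6.6 minutes; n = 8.
Posterior: Gamma(4.9+8, 15.1+6.6) = Gamma(12.9, 21.7).
Posterior β = 21.7.

21.7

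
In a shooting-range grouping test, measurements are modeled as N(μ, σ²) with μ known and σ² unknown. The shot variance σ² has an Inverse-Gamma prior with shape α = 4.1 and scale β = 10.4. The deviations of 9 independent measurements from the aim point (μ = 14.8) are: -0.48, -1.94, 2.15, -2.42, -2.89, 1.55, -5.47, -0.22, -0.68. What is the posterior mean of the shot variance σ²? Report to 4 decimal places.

5.0302

With known mean μ and an Inverse-Gamma(α, β) prior on σ², the Normal likelihood is conjugate: posterior is Inv-Gamma(α + n/2, β + Σ(xᵢ−μ)²/2).
Σ(xᵢ−μ)² = (-0.48)² + (-1.94)² + (2.15)² + (-2.42)² + (-2.89)² + (1.55)² + (-5.47)² + (-0.22)² + (-0.68)² = 55.6592.
Posterior: Inv-Gamma(4.1 + 9/2, 10.4 + 55.6592/2) = Inv-Gamma(8.60, 38.22960).
E[σ²|data] = β/(α−1) = 38.22960/7.60 = 5.0302.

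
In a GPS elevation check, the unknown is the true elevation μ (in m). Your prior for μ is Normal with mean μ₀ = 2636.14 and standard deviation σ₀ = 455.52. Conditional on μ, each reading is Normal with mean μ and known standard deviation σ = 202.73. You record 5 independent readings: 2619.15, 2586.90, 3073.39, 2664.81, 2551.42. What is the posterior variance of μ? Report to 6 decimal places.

7906.673843

For Normal data with known variance σ², a Normal(μ₀, σ₀²) prior on μ is conjugate. Posterior precision = 1/σ₀² + n/σ²; posterior mean is the precision-weighted average of μ₀ and x̄.
σ₀² = 455.52² = 207498.4704, σ² = 202.73² = 41099.4529; σ² + n·σ₀² = 41099.4529 + 5·207498.4704 = 1078591.8049.
Posterior precision = 1/σ₀² + n/σ² = 1/207498.4704 + 5/41099.4529 = (σ² + n·σ₀²)/(σ₀²σ²) = 1078591.8049/(207498.4704·41099.4529); posterior variance σₙ² = σ₀²σ²/(σ² + n·σ₀²) = 207498.4704·41099.4529/1078591.8049 = 7906.673843.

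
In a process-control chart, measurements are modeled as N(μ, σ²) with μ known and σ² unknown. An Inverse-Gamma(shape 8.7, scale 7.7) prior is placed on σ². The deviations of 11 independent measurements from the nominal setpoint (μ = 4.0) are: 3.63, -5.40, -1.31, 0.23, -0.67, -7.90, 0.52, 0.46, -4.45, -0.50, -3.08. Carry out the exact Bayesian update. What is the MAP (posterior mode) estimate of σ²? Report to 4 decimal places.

5.0127

With known mean μ and an Inverse-Gamma(α, β) prior on σ², the Normal likelihood is conjugate: posterior is Inv-Gamma(α + n/2, β + Σ(xᵢ−μ)²/2).
Σ(xᵢ−μ)² = (3.63)² + (-5.40)² + (-1.31)² + (0.23)² + (-0.67)² + (-7.90)² + (0.52)² + (0.46)² + (-4.45)² + (-0.50)² + (-3.08)² = 136.9857.
Posterior: Inv-Gamma(8.7 + 11/2, 7.7 + 136.9857/2) = Inv-Gamma(14.20, 76.19285).
Mode = β/(α+1) = 76.19285/15.20 = 5.0127.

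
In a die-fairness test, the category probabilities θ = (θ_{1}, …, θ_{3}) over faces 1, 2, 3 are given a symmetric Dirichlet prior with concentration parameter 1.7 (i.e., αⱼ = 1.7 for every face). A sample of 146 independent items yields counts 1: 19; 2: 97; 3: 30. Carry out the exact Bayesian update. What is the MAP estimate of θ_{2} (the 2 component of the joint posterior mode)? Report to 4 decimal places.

0.6597

The Dirichlet prior is conjugate to the Multinomial likelihood: each posterior αⱼ = prior αⱼ + observed count nⱼ.
Posterior concentration: (20.7, 98.7, 31.7), total = 151.1.
Joint mode component: (α_{2}−1)/(Σα−K) = 97.7/148.1 = 0.6597.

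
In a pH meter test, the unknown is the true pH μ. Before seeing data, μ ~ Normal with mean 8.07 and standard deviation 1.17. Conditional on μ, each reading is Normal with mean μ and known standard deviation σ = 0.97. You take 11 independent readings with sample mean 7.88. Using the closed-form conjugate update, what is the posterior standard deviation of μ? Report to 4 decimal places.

0.2837

For Normal data with known variance σ², a Normal(μ₀, σ₀²) prior on μ is conjugate. Posterior precision = 1/σ₀² + n/σ²; posterior mean is the precision-weighted average of μ₀ and x̄.
σ₀² = 1.17² = 1.3689, σ² = 0.97² = 0.9409; σ² + n·σ₀² = 0.9409 + 11·1.3689 = 15.9988.
Posterior precision = 1/σ₀² + n/σ² = 1/1.3689 + 11/0.9409 = (σ² + n·σ₀²)/(σ₀²σ²) = 15.9988/(1.3689·0.9409); posterior variance σₙ² = σ₀²σ²/(σ² + n·σ₀²) = 1.3689·0.9409/15.9988 = 0.080506.
Posterior SD = √σₙ² = √(1.3689·0.9409/15.9988) = 0.2837.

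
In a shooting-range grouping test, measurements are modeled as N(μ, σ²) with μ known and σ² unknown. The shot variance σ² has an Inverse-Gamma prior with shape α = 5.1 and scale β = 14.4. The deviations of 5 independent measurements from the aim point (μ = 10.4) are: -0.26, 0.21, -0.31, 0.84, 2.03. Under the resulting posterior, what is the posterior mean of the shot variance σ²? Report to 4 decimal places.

With known mean μ and an Inverse-Gamma(α, β) prior on σ², the Normal likelihood is conjugate: posterior is Inv-Gamma(α + n/2, β + Σ(xᵢ−μ)²/2).
Σ(xᵢ−μ)² = (-0.26)² + (0.21)² + (-0.31)² + (0.84)² + (2.03)² = 5.0343.
Posterior: Inv-Gamma(5.1 + 5/2, 14.4 + 5.0343/2) = Inv-Gamma(7.60, 16.91715).
E[σ²|data] = β/(α−1) = 16.91715/6.60 = 2.5632.

2.5632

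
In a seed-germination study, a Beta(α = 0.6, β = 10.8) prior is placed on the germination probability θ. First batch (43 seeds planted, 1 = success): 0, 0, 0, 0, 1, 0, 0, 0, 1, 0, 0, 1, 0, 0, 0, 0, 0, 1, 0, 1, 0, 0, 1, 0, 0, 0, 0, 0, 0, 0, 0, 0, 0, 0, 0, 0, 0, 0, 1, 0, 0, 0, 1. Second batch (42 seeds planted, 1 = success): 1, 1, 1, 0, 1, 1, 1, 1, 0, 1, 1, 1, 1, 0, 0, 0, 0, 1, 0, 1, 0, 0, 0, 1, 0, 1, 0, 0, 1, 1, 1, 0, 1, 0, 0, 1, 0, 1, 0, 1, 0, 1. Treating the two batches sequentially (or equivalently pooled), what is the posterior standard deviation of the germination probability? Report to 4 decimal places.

0.0476

The Beta prior is conjugate to a Binomial/Bernoulli likelihood; the update adds successes to α and failures to β.
After batch 1: Beta(0.6+8, 10.8+35) = Beta(8.6, 45.8).
After batch 2: Beta(8.6+23, 45.8+19) = Beta(31.6, 64.8).
Var = αβ/((α+β)²(α+β+1)) = 31.6·64.8/(96.4²·97.4) = 0.00226229; SD = √0.00226229 = 0.0476.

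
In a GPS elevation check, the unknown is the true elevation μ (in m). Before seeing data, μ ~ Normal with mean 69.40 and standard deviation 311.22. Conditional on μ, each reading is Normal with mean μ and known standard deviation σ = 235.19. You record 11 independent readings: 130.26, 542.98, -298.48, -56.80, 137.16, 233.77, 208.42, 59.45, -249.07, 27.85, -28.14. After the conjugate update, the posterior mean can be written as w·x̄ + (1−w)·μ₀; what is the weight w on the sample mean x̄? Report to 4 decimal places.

0.9506

For Normal data with known variance σ², a Normal(μ₀, σ₀²) prior on μ is conjugate. Posterior precision = 1/σ₀² + n/σ²; posterior mean is the precision-weighted average of μ₀ and x̄.
σ₀² = 311.22² = 96857.8884, σ² = 235.19² = 55314.3361. Prior precision 1/σ₀² = 1/96857.8884; data precision n/σ² = 11/55314.3361.
w = (n/σ²)/(1/σ₀² + n/σ²) = n·σ₀²/(σ² + n·σ₀²) = 11·96857.8884/(55314.3361 + 11·96857.8884) = 1065436.7724/1120751.1085 = 0.9506.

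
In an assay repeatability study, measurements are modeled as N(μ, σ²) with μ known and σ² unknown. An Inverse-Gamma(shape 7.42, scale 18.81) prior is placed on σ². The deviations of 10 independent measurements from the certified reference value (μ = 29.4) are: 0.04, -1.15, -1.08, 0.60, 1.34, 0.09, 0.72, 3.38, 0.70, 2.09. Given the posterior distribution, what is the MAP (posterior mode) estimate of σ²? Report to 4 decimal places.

With known mean μ and an Inverse-Gamma(α, β) prior on σ², the Normal likelihood is conjugate: posterior is Inv-Gamma(α + n/2, β + Σ(xᵢ−μ)²/2).
Σ(xᵢ−μ)² = (0.04)² + (-1.15)² + (-1.08)² + (0.60)² + (1.34)² + (0.09)² + (0.72)² + (3.38)² + (0.70)² + (2.09)² = 21.4551.
Posterior: Inv-Gamma(7.42 + 10/2, 18.81 + 21.4551/2) = Inv-Gamma(12.42, 29.53755).
Mode = β/(α+1) = 29.53755/13.42 = 2.2010.

2.2010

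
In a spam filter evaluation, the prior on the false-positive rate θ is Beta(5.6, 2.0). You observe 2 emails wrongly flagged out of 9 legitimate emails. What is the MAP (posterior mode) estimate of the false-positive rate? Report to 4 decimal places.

The Beta prior is conjugate to a Binomial/Bernoulli likelihood; the update adds successes to α and failures to β.
Posterior: Beta(α+k, β+n−k) = Beta(5.6+2, 2.0+7) = Beta(7.6, 9.0).
Mode of Beta(a,b) for a,b>1 is (a−1)/(a+b−2) = 6.6/14.6 = 0.4521.

0.4521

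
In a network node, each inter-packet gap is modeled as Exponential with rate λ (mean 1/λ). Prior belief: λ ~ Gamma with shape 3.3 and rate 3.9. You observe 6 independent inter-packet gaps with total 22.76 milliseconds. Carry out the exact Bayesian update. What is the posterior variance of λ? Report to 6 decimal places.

With a Gamma(shape α, rate β) prior on the exponential rate λ, the posterior after n observations with total T = Σxᵢ is Gamma(α+n, β+T).
Posterior: Gamma(3.3+6, 3.9+22.76) = Gamma(9.3, 26.66).
Var = α/β² = 0.013085.

0.013085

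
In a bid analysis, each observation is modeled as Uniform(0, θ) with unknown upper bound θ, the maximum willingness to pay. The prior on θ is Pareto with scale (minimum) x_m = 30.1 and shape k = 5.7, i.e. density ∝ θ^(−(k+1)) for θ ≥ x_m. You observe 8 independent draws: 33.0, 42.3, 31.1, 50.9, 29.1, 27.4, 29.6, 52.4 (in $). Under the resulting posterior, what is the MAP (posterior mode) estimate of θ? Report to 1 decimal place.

A Pareto(scale x_m, shape k) prior on the upper bound θ of Uniform(0, θ) is conjugate: posterior is Pareto(max(x_m, max xᵢ), k + n).
Sample maximum = 52.4; prior scale x_m = 30.1 → posterior scale = max = 52.4.
Posterior shape = 5.7 + 8 = 13.7.
The Pareto density is decreasing on [x_m, ∞), so the mode is x_m = 52.4.

52.4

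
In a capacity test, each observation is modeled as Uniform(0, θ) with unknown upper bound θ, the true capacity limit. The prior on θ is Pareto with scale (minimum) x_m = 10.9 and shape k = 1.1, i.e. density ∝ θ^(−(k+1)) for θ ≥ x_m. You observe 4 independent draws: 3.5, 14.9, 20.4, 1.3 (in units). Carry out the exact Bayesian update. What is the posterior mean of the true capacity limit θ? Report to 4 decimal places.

25.3756

A Pareto(scale x_m, shape k) prior on the upper bound θ of Uniform(0, θ) is conjugate: posterior is Pareto(max(x_m, max xᵢ), k + n).
Sample maximum = 20.4; prior scale x_m = 10.9 → posterior scale = max = 20.4.
Posterior shape = 1.1 + 4 = 5.1.
E[θ|data] = k·x_m/(k−1) = 5.1·20.4/4.1 = 25.3756.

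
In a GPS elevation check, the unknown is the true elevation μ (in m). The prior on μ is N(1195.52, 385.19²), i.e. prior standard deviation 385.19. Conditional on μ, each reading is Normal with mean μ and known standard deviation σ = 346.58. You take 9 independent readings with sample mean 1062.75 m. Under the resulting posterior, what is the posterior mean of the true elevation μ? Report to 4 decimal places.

For Normal data with known variance σ², a Normal(μ₀, σ₀²) prior on μ is conjugate. Posterior precision = 1/σ₀² + n/σ²; posterior mean is the precision-weighted average of μ₀ and x̄.
n·x̄ = 9·1062.75 = 9564.75.
σ₀² = 385.19² = 148371.3361, σ² = 346.58² = 120117.6964; σ² + n·σ₀² = 120117.6964 + 9·148371.3361 = 1455459.7213.
Posterior mean = (μ₀/σ₀² + n·x̄/σ²)/(1/σ₀² + n/σ²) = (σ²·μ₀ + σ₀²·n·x̄)/(σ² + n·σ₀²) = (120117.6964·1195.52 + 148371.3361·9564.75)/1455459.7213 = 1562737845.362603/1455459.7213 = 1073.7074.

1073.7074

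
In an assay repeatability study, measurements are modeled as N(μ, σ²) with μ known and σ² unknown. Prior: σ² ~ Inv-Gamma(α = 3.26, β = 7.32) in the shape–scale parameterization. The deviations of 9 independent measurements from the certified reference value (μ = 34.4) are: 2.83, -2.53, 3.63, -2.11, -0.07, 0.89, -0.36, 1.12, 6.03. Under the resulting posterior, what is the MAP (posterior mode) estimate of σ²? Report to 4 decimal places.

With known mean μ and an Inverse-Gamma(α, β) prior on σ², the Normal likelihood is conjugate: posterior is Inv-Gamma(α + n/2, β + Σ(xᵢ−μ)²/2).
Σ(xᵢ−μ)² = (2.83)² + (-2.53)² + (3.63)² + (-2.11)² + (-0.07)² + (0.89)² + (-0.36)² + (1.12)² + (6.03)² = 70.5807.
Posterior: Inv-Gamma(3.26 + 9/2, 7.32 + 70.5807/2) = Inv-Gamma(7.76, 42.61035).
Mode = β/(α+1) = 42.61035/8.76 = 4.8642.

4.8642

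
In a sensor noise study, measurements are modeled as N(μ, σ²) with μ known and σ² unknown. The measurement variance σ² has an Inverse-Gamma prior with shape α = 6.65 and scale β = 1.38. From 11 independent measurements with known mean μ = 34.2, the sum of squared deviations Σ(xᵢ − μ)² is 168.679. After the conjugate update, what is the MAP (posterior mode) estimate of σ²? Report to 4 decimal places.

With known mean μ and an Inverse-Gamma(α, β) prior on σ², the Normal likelihood is conjugate: posterior is Inv-Gamma(α + n/2, β + Σ(xᵢ−μ)²/2).
Posterior: Inv-Gamma(6.65 + 11/2, 1.38 + 168.679/2) = Inv-Gamma(12.15, 85.7195).
Mode = β/(α+1) = 85.7195/13.15 = 6.5186.

6.5186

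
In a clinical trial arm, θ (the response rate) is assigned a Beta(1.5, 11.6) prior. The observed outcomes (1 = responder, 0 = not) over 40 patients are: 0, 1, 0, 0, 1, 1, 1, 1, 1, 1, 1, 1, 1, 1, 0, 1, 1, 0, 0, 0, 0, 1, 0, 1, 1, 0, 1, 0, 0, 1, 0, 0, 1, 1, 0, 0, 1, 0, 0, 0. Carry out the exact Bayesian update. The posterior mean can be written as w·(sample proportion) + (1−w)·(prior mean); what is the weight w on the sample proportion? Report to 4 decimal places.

0.7533

The Beta prior is conjugate to a Binomial/Bernoulli likelihood; the update adds successes to α and failures to β.
Posterior mean = (α₀+k)/(α₀+β₀+n) = [n/(α₀+β₀+n)]·(k/n) + [(α₀+β₀)/(α₀+β₀+n)]·α₀/(α₀+β₀), so only n and the prior enter the weight.
The weight on the data is w = n/(α₀+β₀+n) = 40/(1.5+11.6+40) = 40/53.1 = 0.7533.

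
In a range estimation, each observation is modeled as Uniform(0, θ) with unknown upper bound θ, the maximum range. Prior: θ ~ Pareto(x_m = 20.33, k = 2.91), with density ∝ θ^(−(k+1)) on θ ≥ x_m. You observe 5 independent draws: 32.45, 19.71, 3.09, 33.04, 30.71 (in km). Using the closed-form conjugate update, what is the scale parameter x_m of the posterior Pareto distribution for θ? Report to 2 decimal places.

A Pareto(scale x_m, shape k) prior on the upper bound θ of Uniform(0, θ) is conjugate: posterior is Pareto(max(x_m, max xᵢ), k + n).
Sample maximum = 33.04; prior scale x_m = 20.33 → posterior scale = max = 33.04.
Posterior shape = 2.91 + 5 = 7.91.
Posterior scale x_m = 33.04.

33.04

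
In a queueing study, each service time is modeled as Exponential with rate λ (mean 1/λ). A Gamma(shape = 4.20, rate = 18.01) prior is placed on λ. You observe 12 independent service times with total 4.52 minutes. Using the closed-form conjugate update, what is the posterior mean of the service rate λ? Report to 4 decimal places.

0.7190

With a Gamma(shape α, rate β) prior on the exponential rate λ, the posterior after n observations with total T = Σxᵢ is Gamma(α+n, β+T).
Posterior: Gamma(4.20+12, 18.01+4.52) = Gamma(16.20, 22.53).
Posterior mean of λ = α/β = 16.20/22.53 = 0.7190.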